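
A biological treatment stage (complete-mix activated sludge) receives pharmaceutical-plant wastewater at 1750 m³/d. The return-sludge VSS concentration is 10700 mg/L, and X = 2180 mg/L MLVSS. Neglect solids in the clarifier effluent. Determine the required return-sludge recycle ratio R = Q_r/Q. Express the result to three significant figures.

Solids balance on the clarifier gives (1+R)X = R·X_r, so R = X/(X_r − X) = 2180 / (10700 − 2180) = 0.2559.

R ≈ 0.256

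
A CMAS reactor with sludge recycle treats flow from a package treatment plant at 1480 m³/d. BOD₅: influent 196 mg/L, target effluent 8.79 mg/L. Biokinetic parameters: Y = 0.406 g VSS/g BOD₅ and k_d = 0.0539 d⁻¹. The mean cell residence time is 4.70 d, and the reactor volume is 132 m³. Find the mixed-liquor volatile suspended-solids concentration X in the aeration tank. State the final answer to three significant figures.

X ≈ 3200 mg/L

From V·X·(1 + k_d·θ_c) = Y·Q·(S₀ − S)·θ_c: X = 0.406 × 1480 × (196 − 8.79) × 4.70 / [132 × (1 + 0.0539 × 4.70)] = 3196 mg/L.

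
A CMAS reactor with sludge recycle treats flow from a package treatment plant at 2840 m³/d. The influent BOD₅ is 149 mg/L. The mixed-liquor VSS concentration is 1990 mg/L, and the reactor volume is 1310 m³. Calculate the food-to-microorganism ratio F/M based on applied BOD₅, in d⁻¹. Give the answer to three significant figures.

F/M = applied load / biomass = Q·S₀/(V·X) = 2840 × 149 / (1310 × 1990) = 0.1623 d⁻¹.

F/M ≈ 0.162 d⁻¹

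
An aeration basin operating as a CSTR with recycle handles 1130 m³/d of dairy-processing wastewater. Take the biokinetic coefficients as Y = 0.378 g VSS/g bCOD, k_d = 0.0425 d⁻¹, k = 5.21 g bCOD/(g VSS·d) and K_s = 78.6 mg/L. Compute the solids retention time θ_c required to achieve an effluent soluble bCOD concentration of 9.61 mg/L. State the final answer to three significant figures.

θ_c ≈ 5.81 d

At the target effluent, Y k S/(K_s+S) = 0.378×5.21×9.61/88.21 = 0.2146 d⁻¹.
1/θ_c = 0.2146 − 0.0425 = 0.1721 d⁻¹, so θ_c = 5.812 d.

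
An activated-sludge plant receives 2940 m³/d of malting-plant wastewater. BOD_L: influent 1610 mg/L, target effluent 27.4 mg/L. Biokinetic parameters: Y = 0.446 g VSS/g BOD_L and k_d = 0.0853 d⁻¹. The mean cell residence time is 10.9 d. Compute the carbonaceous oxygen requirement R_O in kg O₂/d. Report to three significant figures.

Correct the yield for decay: Y_obs = Y/(1 + k_d θ_c) = 0.446 / (1 + 0.0853 × 10.9) = 0.446 / 1.930 = 0.2311.
Substrate removed = Q·(S₀ − S) = 2940 m³/d × (1610 − 27.4) g/m³ = 4.65×10^6 g/d = 4653 kg/d.
Biomass synthesised: P_X = Y_obs × 4653 = 1075 kg VSS/d.
R_O = Q·ΔS − 1.42 P_X = 4653 − 1527 = 3126 kg O₂/d.

R_O ≈ 3130 kg O₂/d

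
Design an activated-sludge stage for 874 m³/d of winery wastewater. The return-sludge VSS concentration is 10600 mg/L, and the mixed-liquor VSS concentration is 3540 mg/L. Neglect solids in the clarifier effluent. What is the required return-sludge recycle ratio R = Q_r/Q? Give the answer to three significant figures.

Mass balance around the secondary clarifier (neglecting effluent solids): R = X / (X_r − X) = 3540 / (10600 − 3540) = 0.5014.

R ≈ 0.501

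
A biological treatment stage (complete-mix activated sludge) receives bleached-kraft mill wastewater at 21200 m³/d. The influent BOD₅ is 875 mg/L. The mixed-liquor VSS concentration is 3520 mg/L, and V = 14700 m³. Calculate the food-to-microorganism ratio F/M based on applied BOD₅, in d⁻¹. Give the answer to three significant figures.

F/M ≈ 0.358 d⁻¹

F/M = Q·S₀ / (V·X) = 21200 × 875 / (14700 × 3520) = 0.3585 g BOD₅·(g VSS·d)⁻¹.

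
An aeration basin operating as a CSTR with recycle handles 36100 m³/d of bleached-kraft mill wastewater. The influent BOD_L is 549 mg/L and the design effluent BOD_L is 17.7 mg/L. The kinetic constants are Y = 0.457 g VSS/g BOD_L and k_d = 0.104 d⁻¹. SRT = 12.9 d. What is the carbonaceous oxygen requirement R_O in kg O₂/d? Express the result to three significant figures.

Y_obs = Y / (1 + k_d θ_c) = 0.457 / (1 + 0.104 × 12.9) = 0.457 / 2.342 = 0.1952.
Substrate removed = Q·(S₀ − S) = 36100 m³/d × (549 − 17.7) g/m³ = 1.92×10^7 g/d = 19180 kg/d.
P_X = Y_obs·Q·(S₀ − S) = 0.1952 × 19180 = 3743 kg VSS/d.
R_O = Q·ΔS − 1.42 P_X = 19180 − 5315 = 13864 kg O₂/d.

R_O ≈ 13900 kg O₂/d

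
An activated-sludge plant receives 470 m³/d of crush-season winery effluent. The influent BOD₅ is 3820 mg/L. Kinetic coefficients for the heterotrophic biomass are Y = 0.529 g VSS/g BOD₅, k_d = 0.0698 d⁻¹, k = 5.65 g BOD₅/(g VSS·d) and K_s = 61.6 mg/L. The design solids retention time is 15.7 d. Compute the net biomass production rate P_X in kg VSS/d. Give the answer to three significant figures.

P_X ≈ 453 kg VSS/d

Effluent substrate depends only on kinetics and SRT: S = K_s(1 + k_d θ_c) / [θ_c(Yk − k_d) − 1] = 61.6 × (1 + 0.0698 × 15.7) / [15.7 × (0.529 × 5.65 − 0.0698) − 1] = 129.1 / 44.83 = 2.880 mg/L.
The observed yield is Y_obs = Y/(1 + k_d·θ_c) = 0.529 / (1 + 0.0698 × 15.7) = 0.529 / 2.096 = 0.2524 g VSS per g BOD₅ removed.
Mass of BOD₅ removed per day: Q(S₀ − S) = 470 × 3817 g/m³ = 1794 kg/d.
Biomass produced: P_X = Y_obs·Q·ΔS = 0.2524 × 1794 ≈ 452.8 kg VSS/d.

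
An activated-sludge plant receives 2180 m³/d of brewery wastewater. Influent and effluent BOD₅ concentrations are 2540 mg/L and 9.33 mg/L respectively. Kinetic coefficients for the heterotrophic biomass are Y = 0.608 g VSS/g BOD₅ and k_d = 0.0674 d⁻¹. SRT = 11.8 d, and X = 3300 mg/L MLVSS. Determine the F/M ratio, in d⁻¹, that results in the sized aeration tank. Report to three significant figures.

From the SRT design equation V = Y Q (S₀−S) θ_c / [X (1 + k_d θ_c)] = 0.608 × 2180 × (2540 − 9.33) × 11.8 / [3300 × (1 + 0.0674 × 11.8)] = 3.96×10^7 / 5925 = 6681 m³.
F/M = Q·S₀ / (V·X) = 2180 × 2540 / (6681 × 3300) = 0.2512 g BOD₅·(g VSS·d)⁻¹.

F/M ≈ 0.251 d⁻¹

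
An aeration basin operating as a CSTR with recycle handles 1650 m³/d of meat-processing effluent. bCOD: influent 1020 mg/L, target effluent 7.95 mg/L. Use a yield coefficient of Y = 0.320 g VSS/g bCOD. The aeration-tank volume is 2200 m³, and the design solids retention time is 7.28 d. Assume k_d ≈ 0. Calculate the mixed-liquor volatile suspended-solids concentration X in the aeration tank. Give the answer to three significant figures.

X = Y·Q·ΔS·θ_c / V = 0.320 × 1650 × (1020 − 7.95) × 7.28 / 2200 = 1768 mg/L.

X ≈ 1770 mg/L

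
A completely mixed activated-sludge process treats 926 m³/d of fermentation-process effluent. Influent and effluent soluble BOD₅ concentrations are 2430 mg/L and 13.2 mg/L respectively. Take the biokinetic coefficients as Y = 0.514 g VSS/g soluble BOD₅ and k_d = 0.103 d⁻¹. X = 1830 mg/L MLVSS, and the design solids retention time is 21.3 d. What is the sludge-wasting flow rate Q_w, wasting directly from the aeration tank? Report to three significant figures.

Rearranging the biomass balance for a CMAS with decay, V = Y·Q·ΔS·θ_c / [X·(1+k_d θ_c)] = 0.514 × 926 × (2430 − 13.2) × 21.3 / [1830 × (1 + 0.103 × 21.3)] = 2.45×10^7 / 5845 = 4192 m³.
Wasting from the aeration tank: Q_w = V / θ_c = 4192 / 21.3 = 196.8 m³/d.

Q_w ≈ 197 m³/d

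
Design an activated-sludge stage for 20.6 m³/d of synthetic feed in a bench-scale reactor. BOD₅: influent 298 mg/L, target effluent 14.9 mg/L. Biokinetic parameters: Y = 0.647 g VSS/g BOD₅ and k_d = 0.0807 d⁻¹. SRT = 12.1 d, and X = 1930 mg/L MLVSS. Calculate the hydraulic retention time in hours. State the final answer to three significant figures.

Steady-state biomass mass balance: V·X·(1 + k_d·θ_c) = Y·Q·(S₀ − S)·θ_c, so V = 0.647 × 20.6 × (298 − 14.9) × 12.1 / [1930 × (1 + 0.0807 × 12.1)] = 4.57×10^4 / 3815 = 11.97 m³.
Hydraulic retention time τ = V/Q = 11.97 / 20.6 = 0.5810 d = 13.94 h.

τ ≈ 13.9 h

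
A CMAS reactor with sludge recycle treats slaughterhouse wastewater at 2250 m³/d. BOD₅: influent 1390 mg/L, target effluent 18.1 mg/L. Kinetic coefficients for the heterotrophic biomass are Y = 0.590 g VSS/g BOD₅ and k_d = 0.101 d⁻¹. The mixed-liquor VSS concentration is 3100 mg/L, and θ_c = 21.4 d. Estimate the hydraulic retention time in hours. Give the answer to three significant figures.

τ ≈ 42.4 h

Rearranging the biomass balance for a CMAS with decay, V = Y·Q·ΔS·θ_c / [X·(1+k_d θ_c)] = 0.590 × 2250 × (1390 − 18.1) × 21.4 / [3100 × (1 + 0.101 × 21.4)] = 3.9×10^7 / 9800 = 3977 m³.
Hydraulic retention time τ = V/Q = 3977 / 2250 = 1.767 d = 42.42 h.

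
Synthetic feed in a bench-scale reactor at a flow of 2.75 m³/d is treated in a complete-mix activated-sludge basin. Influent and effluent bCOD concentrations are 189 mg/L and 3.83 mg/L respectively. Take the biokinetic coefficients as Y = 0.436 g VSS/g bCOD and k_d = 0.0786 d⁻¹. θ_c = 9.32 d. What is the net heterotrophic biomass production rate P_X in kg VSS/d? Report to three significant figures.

Y_obs = Y / (1 + k_d θ_c) = 0.436 / (1 + 0.0786 × 9.32) = 0.436 / 1.733 = 0.2517.
Q·(S₀ − S) = 2.75 × (189 − 3.83) × 10⁻³ = 0.5092 kg/d removed.
So the net sludge growth is P_X = 0.2517 × 0.5092 = 0.1281 kg VSS/d.

P_X ≈ 0.128 kg VSS/d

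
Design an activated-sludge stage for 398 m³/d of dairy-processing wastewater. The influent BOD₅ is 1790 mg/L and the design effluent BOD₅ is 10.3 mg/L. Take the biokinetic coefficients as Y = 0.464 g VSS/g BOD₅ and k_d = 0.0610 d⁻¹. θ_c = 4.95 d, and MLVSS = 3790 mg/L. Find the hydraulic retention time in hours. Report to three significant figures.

τ ≈ 19.9 h

Rearranging the biomass balance for a CMAS with decay, V = Y·Q·ΔS·θ_c / [X·(1+k_d θ_c)] = 0.464 × 398 × (1790 − 10.3) × 4.95 / [3790 × (1 + 0.0610 × 4.95)] = 1.63×10^6 / 4934 = 329.7 m³.
τ = V/Q = 329.7/398 = 0.8284 d, or 19.88 h.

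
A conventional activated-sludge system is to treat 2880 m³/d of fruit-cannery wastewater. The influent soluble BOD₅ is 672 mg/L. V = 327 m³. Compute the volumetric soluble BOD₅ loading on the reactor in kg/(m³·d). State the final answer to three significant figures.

Volumetric loading L_v = Q·S₀ / V = 2880 × 672 g/m³ / 327.0 m³ = 5919 g/(m³·d) = 5.919 kg soluble BOD₅/(m³·d).

L_v ≈ 5.92 kg soluble BOD₅/(m³·d)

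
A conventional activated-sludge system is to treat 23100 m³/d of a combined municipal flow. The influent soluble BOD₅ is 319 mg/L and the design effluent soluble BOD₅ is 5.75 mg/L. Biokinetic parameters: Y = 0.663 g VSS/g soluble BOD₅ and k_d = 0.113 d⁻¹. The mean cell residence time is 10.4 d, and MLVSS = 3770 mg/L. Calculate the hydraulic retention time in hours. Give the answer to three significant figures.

From the SRT design equation V = Y Q (S₀−S) θ_c / [X (1 + k_d θ_c)] = 0.663 × 23100 × (319 − 5.75) × 10.4 / [3770 × (1 + 0.113 × 10.4)] = 4.99×10^7 / 8201 = 6084 m³.
τ = V/Q = 6084/23100 = 0.2634 d, or 6.321 h.

τ ≈ 6.32 h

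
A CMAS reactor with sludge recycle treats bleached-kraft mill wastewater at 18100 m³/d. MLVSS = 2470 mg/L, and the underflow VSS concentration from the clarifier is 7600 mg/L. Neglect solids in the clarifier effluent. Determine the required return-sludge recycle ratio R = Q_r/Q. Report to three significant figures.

R ≈ 0.481

Solids balance on the clarifier gives (1+R)X = R·X_r, so R = X/(X_r − X) = 2470 / (7600 − 2470) = 0.4815.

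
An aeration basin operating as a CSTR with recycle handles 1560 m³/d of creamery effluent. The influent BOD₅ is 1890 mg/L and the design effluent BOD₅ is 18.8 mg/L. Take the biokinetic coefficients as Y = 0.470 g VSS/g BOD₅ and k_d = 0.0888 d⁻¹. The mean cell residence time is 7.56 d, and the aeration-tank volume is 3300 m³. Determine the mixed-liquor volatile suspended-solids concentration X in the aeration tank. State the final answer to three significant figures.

X ≈ 1880 mg/L

X = Y·Q·ΔS·θ_c / [V·(1 + k_d θ_c)] = 0.470 × 1560 × (1890 − 18.8) × 7.56 / [3300 × (1 + 0.0888 × 7.56)] = 1881 mg/L.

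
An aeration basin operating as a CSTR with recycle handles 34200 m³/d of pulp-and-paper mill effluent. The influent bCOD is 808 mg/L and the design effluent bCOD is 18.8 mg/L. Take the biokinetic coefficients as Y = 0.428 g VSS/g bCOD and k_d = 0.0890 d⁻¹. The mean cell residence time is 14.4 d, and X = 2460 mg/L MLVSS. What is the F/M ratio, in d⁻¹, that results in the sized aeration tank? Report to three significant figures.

Steady-state biomass mass balance: V·X·(1 + k_d·θ_c) = Y·Q·(S₀ − S)·θ_c, so V = 0.428 × 34200 × (808 − 18.8) × 14.4 / [2460 × (1 + 0.0890 × 14.4)] = 1.66×10^8 / 5613 = 29638 m³.
F/M = Q·S₀ / (V·X) = 34200 × 808 / (29638 × 2460) = 0.3790 g bCOD·(g VSS·d)⁻¹.

F/M ≈ 0.379 d⁻¹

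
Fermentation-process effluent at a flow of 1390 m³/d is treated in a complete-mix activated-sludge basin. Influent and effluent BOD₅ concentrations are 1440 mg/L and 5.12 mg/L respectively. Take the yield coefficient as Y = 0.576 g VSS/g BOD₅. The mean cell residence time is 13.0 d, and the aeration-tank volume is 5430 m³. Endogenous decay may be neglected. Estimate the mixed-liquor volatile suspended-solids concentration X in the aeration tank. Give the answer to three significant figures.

X ≈ 2750 mg/L

Without decay, X = Y Q (S₀−S) θ_c / V = 0.576 × 1390 × (1440 − 5.12) × 13.0 / 5430 = 2750 mg/L.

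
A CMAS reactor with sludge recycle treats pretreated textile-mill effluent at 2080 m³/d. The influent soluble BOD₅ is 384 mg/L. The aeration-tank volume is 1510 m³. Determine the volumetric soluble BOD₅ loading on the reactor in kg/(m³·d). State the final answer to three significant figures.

L_v = Q S₀ / V = 2080 × 384 × 10⁻³ / 1510 = 0.5290 kg/(m³·d).

L_v ≈ 0.529 kg soluble BOD₅/(m³·d)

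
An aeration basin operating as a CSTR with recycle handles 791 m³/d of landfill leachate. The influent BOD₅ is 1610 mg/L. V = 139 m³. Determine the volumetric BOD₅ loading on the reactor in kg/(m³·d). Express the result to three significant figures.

L_v ≈ 9.16 kg BOD₅/(m³·d)

L_v = Q S₀ / V = 791 × 1610 × 10⁻³ / 139.0 = 9.162 kg/(m³·d).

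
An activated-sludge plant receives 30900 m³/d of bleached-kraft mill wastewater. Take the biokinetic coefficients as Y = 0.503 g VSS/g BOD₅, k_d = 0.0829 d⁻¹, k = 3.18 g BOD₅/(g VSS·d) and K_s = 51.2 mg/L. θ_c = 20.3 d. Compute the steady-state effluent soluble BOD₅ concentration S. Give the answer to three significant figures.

From the Monod/SRT balance for a CMAS, S = K_s·(1+k_d θ_c)/[θ_c·(Y k − k_d) − 1] = 51.2 × (1 + 0.0829 × 20.3) / [20.3 × (0.503 × 3.18 − 0.0829) − 1] = 137.4 / 29.79 = 4.611 mg/L.

S ≈ 4.61 mg/L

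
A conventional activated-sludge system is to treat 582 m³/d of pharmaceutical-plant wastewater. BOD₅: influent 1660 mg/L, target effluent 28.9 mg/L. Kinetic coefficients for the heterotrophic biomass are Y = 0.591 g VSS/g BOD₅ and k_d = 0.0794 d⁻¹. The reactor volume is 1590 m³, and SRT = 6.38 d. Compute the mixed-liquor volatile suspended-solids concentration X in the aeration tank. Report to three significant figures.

X ≈ 1490 mg/L

From V·X·(1 + k_d·θ_c) = Y·Q·(S₀ − S)·θ_c: X = 0.591 × 582 × (1660 − 28.9) × 6.38 / [1590 × (1 + 0.0794 × 6.38)] = 1494 mg/L.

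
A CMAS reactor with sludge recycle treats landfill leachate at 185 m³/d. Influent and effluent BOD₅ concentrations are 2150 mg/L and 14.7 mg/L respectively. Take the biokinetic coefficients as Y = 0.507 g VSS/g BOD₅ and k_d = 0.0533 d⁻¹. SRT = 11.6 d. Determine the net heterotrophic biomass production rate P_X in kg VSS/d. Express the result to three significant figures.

The observed yield is Y_obs = Y/(1 + k_d·θ_c) = 0.507 / (1 + 0.0533 × 11.6) = 0.507 / 1.618 = 0.3133 g VSS per g BOD₅ removed.
Substrate removed = Q·(S₀ − S) = 185 m³/d × (2150 − 14.7) g/m³ = 3.95×10^5 g/d = 395.0 kg/d.
Net biomass production P_X = Y_obs × Q·(S₀ − S) = 0.3133 × 395.0 = 123.8 kg VSS/d.

P_X ≈ 124 kg VSS/d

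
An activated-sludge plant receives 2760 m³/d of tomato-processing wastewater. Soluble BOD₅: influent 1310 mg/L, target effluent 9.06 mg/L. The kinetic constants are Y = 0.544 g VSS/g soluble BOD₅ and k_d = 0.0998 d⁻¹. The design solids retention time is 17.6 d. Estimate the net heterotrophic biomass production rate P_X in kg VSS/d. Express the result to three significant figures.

Correct the yield for decay: Y_obs = Y/(1 + k_d θ_c) = 0.544 / (1 + 0.0998 × 17.6) = 0.544 / 2.756 = 0.1974.
ΔS = 1310 − 9.06 = 1301 mg/L, so the substrate removal rate is 2760 × 1301/1000 = 3591 kg soluble BOD₅/d.
P_X = Y_obs · Q(S₀ − S) = 0.1974 × 3591 = 708.6 kg VSS/d.

P_X ≈ 709 kg VSS/d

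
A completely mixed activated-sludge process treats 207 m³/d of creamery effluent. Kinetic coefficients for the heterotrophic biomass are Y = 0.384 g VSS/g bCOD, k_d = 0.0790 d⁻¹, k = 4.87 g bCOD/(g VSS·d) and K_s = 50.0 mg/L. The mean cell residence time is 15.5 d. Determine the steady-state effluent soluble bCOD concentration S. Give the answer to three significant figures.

S ≈ 4.16 mg/L

From the Monod/SRT balance for a CMAS, S = K_s·(1+k_d θ_c)/[θ_c·(Y k − k_d) − 1] = 50.0 × (1 + 0.0790 × 15.5) / [15.5 × (0.384 × 4.87 − 0.0790) − 1] = 111.2 / 26.76 = 4.156 mg/L.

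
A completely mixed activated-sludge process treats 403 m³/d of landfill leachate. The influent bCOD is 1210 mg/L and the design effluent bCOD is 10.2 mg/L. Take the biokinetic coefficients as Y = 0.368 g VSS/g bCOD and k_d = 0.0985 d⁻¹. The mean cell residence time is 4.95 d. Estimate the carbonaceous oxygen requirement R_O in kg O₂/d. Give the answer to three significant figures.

R_O ≈ 314 kg O₂/d

Correct the yield for decay: Y_obs = Y/(1 + k_d θ_c) = 0.368 / (1 + 0.0985 × 4.95) = 0.368 / 1.488 = 0.2474.
Mass of bCOD removed per day: Q(S₀ − S) = 403 × 1200 g/m³ = 483.5 kg/d.
Net sludge production P_X = 0.2474 × 483.5 = 119.6 kg VSS/d.
R_O = Q·ΔS − 1.42 P_X = 483.5 − 169.9 = 313.7 kg O₂/d.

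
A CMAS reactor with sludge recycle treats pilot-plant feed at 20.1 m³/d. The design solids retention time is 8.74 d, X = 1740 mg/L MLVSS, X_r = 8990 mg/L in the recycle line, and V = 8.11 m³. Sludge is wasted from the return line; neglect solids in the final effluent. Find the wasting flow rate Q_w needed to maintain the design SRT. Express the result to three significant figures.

Q_w ≈ 0.180 m³/d

Wasting from the return line (neglecting effluent solids): Q_w = V·X / (θ_c·X_r) = 8.110 × 1740 / (8.74 × 8990) = 0.1796 m³/d.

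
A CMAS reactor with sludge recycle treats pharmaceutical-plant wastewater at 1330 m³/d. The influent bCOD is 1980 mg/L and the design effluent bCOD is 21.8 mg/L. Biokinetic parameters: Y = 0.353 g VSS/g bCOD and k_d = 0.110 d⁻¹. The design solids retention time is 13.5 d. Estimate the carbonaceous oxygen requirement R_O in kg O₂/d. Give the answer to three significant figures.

R_O ≈ 2080 kg O₂/d

Correct the yield for decay: Y_obs = Y/(1 + k_d θ_c) = 0.353 / (1 + 0.110 × 13.5) = 0.353 / 2.485 = 0.1421.
Mass of bCOD removed per day: Q(S₀ − S) = 1330 × 1958 g/m³ = 2604 kg/d.
Net sludge production P_X = 0.1421 × 2604 = 370.0 kg VSS/d.
R_O = Q·ΔS − 1.42 P_X = 2604 − 525.3 = 2079 kg O₂/d.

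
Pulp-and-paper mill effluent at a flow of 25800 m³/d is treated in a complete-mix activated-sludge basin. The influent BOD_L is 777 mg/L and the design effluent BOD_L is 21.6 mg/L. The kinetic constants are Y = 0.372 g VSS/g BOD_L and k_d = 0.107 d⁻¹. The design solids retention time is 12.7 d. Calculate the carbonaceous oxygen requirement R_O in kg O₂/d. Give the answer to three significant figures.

R_O ≈ 15100 kg O₂/d

The observed yield is Y_obs = Y/(1 + k_d·θ_c) = 0.372 / (1 + 0.107 × 12.7) = 0.372 / 2.359 = 0.1577 g VSS per g BOD_L removed.
Q·(S₀ − S) = 25800 × (777 − 21.6) × 10⁻³ = 19489 kg/d removed.
P_X = Y_obs·Q·(S₀ − S) = 0.1577 × 19489 = 3073 kg VSS/d.
R_O = Q·ΔS − 1.42 P_X = 19489 − 4364 = 15125 kg O₂/d.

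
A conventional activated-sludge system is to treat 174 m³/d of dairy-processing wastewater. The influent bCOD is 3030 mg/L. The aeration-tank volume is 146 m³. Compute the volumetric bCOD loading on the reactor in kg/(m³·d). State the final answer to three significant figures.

L_v ≈ 3.61 kg bCOD/(m³·d)

Applied bCOD load per unit volume = Q·S₀/V = (174 × 3030/1000)/146.0 = 3.611 kg bCOD·m⁻³·d⁻¹.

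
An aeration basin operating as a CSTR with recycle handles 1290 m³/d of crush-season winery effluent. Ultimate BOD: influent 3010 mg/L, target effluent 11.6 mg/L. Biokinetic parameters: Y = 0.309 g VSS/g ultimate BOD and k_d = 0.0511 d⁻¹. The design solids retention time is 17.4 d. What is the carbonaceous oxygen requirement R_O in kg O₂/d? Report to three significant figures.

R_O ≈ 2970 kg O₂/d

Y_obs = Y / (1 + k_d θ_c) = 0.309 / (1 + 0.0511 × 17.4) = 0.309 / 1.889 = 0.1636.
Q·(S₀ − S) = 1290 × (3010 − 11.6) × 10⁻³ = 3868 kg/d removed.
Biomass synthesised: P_X = Y_obs × 3868 = 632.7 kg VSS/d.
R_O = Q·(S₀ − S) − 1.42·P_X = 3868 − 1.42 × 632.7 = 2970 kg O₂/d.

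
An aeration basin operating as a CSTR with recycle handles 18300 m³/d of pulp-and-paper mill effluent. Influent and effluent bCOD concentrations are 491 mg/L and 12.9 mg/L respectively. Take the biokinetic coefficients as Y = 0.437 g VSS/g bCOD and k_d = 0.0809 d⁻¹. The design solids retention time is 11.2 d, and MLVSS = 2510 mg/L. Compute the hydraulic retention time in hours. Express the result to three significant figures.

τ ≈ 11.7 h

Rearranging the biomass balance for a CMAS with decay, V = Y·Q·ΔS·θ_c / [X·(1+k_d θ_c)] = 0.437 × 18300 × (491 − 12.9) × 11.2 / [2510 × (1 + 0.0809 × 11.2)] = 4.28×10^7 / 4784 = 8951 m³.
τ = V/Q = 8951/18300 = 0.4891 d, or 11.74 h.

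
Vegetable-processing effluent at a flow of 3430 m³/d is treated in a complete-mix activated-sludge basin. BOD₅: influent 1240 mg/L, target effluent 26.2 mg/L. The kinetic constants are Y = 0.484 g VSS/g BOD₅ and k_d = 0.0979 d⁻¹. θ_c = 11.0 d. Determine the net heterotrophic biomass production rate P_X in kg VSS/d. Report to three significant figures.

Correct the yield for decay: Y_obs = Y/(1 + k_d θ_c) = 0.484 / (1 + 0.0979 × 11.0) = 0.484 / 2.077 = 0.2330.
ΔS = 1240 − 26.2 = 1214 mg/L, so the substrate removal rate is 3430 × 1214/1000 = 4163 kg BOD₅/d.
Net biomass production P_X = Y_obs × Q·(S₀ − S) = 0.2330 × 4163 = 970.2 kg VSS/d.

P_X ≈ 970 kg VSS/d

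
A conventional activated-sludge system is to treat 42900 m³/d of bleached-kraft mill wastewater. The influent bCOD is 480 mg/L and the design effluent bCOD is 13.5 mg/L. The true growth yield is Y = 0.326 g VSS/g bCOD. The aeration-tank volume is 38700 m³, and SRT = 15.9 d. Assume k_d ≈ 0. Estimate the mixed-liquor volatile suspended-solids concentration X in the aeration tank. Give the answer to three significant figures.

From V·X = Y·Q·(S₀ − S)·θ_c (decay neglected): X = 0.326 × 42900 × (480 − 13.5) × 15.9 / 38700 = 2680 mg/L.

X ≈ 2680 mg/L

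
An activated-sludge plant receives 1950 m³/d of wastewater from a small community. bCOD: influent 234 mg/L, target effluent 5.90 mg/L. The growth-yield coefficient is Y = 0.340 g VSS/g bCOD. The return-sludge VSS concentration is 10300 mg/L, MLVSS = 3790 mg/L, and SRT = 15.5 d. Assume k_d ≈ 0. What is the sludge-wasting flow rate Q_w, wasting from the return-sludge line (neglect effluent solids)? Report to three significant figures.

Q_w ≈ 14.7 m³/d

V·X = Y·Q·ΔS·θ_c gives V = 0.340 × 1950 × (234 − 5.90) × 15.5 / 3790 = 618.5 m³.
Q_w = (V·X)/(θ_c X_r) = 618.5 × 3790 / (15.5 × 10300) = 14.68 m³/d.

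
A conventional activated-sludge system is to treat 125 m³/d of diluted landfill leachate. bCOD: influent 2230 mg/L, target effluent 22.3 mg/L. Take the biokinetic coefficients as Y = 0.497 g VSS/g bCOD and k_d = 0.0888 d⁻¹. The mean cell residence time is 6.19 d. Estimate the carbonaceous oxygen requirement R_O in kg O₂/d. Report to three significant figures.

The observed yield is Y_obs = Y/(1 + k_d·θ_c) = 0.497 / (1 + 0.0888 × 6.19) = 0.497 / 1.550 = 0.3207 g VSS per g bCOD removed.
Q·(S₀ − S) = 125 × (2230 − 22.3) × 10⁻³ = 276.0 kg/d removed.
P_X = Y_obs·Q·(S₀ − S) = 0.3207 × 276.0 = 88.50 kg VSS/d.
Carbonaceous O₂ demand = substrate oxidised − cell-mass equivalent = 276.0 − 1.42 × 88.50 = 150.3 kg O₂/d.

R_O ≈ 150 kg O₂/d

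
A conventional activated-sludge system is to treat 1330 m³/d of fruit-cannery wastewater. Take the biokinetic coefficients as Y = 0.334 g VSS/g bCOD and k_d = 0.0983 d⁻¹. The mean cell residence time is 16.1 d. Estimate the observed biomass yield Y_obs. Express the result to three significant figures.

Y_obs ≈ 0.129 g VSS/g bCOD

Y_obs = Y / (1 + k_d θ_c) = 0.334 / (1 + 0.0983 × 16.1) = 0.334 / 2.583 = 0.1293.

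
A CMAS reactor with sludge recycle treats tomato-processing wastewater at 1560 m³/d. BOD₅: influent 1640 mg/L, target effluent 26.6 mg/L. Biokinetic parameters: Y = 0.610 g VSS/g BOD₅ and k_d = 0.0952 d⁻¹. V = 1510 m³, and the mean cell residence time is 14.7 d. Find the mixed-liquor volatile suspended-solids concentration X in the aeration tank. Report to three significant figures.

From V·X·(1 + k_d·θ_c) = Y·Q·(S₀ − S)·θ_c: X = 0.610 × 1560 × (1640 − 26.6) × 14.7 / [1510 × (1 + 0.0952 × 14.7)] = 6229 mg/L.

X ≈ 6230 mg/L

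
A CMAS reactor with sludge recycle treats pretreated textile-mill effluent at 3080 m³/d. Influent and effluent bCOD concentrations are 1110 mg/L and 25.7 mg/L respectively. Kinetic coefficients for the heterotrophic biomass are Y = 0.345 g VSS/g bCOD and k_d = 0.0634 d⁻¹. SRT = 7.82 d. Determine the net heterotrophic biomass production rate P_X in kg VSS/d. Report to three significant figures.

P_X ≈ 770 kg VSS/d

Observed yield with endogenous decay: Y_obs = Y / (1 + k_d·θ_c) = 0.345 / (1 + 0.0634 × 7.82) = 0.345 / 1.496 = 0.2306 g VSS/g bCOD.
Mass of bCOD removed per day: Q(S₀ − S) = 3080 × 1084 g/m³ = 3340 kg/d.
Biomass produced: P_X = Y_obs·Q·ΔS = 0.2306 × 3340 ≈ 770.3 kg VSS/d.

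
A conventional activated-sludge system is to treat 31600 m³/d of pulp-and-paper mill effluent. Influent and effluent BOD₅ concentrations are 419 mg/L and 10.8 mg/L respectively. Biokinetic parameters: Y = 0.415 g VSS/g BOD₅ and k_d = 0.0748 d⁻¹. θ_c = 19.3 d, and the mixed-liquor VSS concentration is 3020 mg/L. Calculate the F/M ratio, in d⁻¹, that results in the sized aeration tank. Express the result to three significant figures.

F/M ≈ 0.313 d⁻¹

Steady-state biomass mass balance: V·X·(1 + k_d·θ_c) = Y·Q·(S₀ − S)·θ_c, so V = 0.415 × 31600 × (419 − 10.8) × 19.3 / [3020 × (1 + 0.0748 × 19.3)] = 1.03×10^8 / 7380 = 14000 m³.
F/M = applied load / biomass = Q·S₀/(V·X) = 31600 × 419 / (14000 × 3020) = 0.3132 d⁻¹.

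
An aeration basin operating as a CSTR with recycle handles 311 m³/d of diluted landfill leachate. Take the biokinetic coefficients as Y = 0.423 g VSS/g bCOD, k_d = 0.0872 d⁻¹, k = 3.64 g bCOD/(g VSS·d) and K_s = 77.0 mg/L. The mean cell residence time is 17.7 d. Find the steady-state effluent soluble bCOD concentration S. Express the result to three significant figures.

S ≈ 7.93 mg/L

For a completely mixed reactor with recycle the Lawrence–McCarty relation gives S = K_s·(1 + k_d·θ_c) / [θ_c·(Y·k − k_d) − 1] = 77.0 × (1 + 0.0872 × 17.7) / [17.7 × (0.423 × 3.64 − 0.0872) − 1] = 195.8 / 24.71 = 7.926 mg/L.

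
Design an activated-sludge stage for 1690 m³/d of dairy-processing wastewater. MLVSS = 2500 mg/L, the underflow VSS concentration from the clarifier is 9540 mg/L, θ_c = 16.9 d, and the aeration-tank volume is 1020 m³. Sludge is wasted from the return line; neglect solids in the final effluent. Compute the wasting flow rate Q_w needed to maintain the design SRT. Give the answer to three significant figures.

Q_w = (V·X)/(θ_c X_r) = 1020 × 2500 / (16.9 × 9540) = 15.82 m³/d.

Q_w ≈ 15.8 m³/d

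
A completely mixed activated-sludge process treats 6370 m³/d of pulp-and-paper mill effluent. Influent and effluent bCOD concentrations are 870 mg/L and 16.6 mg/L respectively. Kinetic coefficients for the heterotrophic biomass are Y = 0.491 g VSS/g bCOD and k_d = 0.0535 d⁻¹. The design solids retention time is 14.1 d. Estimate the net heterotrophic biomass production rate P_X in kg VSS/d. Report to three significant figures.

Y_obs = Y / (1 + k_d θ_c) = 0.491 / (1 + 0.0535 × 14.1) = 0.491 / 1.754 = 0.2799.
Substrate removed = Q·(S₀ − S) = 6370 m³/d × (870 − 16.6) g/m³ = 5.44×10^6 g/d = 5436 kg/d.
So the net sludge growth is P_X = 0.2799 × 5436 = 1521 kg VSS/d.

P_X ≈ 1520 kg VSS/d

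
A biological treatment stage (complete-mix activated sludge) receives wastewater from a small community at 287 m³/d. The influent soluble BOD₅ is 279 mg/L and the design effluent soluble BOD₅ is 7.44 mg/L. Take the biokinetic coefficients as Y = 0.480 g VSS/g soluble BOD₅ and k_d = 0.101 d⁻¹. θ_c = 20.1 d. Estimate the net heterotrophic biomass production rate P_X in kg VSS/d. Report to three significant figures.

Y_obs = Y / (1 + k_d θ_c) = 0.480 / (1 + 0.101 × 20.1) = 0.480 / 3.030 = 0.1584.
ΔS = 279 − 7.44 = 271.6 mg/L, so the substrate removal rate is 287 × 271.6/1000 = 77.94 kg soluble BOD₅/d.
So the net sludge growth is P_X = 0.1584 × 77.94 = 12.35 kg VSS/d.

P_X ≈ 12.3 kg VSS/d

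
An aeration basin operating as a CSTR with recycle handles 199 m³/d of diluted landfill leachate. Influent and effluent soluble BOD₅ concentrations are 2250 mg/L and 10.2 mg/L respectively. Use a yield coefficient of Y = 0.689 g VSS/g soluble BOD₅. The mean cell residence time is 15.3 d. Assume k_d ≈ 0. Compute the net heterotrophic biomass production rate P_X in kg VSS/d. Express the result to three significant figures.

P_X ≈ 307 kg VSS/d

Since k_d ≈ 0, Y_obs = Y = 0.689 g VSS/g soluble BOD₅.
Mass of soluble BOD₅ removed per day: Q(S₀ − S) = 199 × 2240 g/m³ = 445.7 kg/d.
Biomass produced: P_X = Y_obs·Q·ΔS = 0.6890 × 445.7 ≈ 307.1 kg VSS/d.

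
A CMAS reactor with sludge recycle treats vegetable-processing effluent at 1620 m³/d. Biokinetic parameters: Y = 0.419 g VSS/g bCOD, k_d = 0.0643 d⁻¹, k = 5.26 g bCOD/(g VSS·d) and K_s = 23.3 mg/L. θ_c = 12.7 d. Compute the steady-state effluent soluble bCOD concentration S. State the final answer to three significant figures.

S ≈ 1.62 mg/L

Effluent substrate depends only on kinetics and SRT: S = K_s(1 + k_d θ_c) / [θ_c(Yk − k_d) − 1] = 23.3 × (1 + 0.0643 × 12.7) / [12.7 × (0.419 × 5.26 − 0.0643) − 1] = 42.33 / 26.17 = 1.617 mg/L.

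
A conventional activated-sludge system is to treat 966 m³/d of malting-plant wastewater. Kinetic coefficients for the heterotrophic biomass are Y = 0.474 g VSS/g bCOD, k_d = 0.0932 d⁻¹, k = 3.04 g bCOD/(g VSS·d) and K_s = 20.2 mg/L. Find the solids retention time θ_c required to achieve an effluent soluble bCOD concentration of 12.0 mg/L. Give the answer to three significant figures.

Specific growth rate at S = 12.0 mg/L: μ = YkS/(K_s+S) = 0.474·3.04·12.0/(20.2+12.0) = 0.5370 d⁻¹.
Then 1/θ_c = μ − k_d = 0.5370 − 0.0932 = 0.4438 d⁻¹, giving θ_c = 2.253 d.

θ_c ≈ 2.25 d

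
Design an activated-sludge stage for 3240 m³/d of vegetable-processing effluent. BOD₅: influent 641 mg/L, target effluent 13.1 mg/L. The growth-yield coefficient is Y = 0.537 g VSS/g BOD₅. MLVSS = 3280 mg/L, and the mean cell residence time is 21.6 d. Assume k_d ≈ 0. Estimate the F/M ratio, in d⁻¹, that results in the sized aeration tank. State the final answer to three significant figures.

F/M ≈ 0.0880 d⁻¹

Biomass mass balance (decay neglected): V·X = Y·Q·(S₀ − S)·θ_c, so V = 0.537 × 3240 × (641 − 13.1) × 21.6 / 3280 = 7194 m³.
Food-to-microorganism ratio F/M = Q S₀ / (V X) = 3240 × 641 / (7194 × 3280) = 0.08801 d⁻¹.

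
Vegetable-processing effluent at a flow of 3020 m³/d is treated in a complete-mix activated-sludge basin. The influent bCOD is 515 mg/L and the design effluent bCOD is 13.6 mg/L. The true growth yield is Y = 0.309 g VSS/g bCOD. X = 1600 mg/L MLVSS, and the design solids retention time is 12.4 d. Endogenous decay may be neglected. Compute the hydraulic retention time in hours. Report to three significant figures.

V·X = Y·Q·ΔS·θ_c gives V = 0.309 × 3020 × (515 − 13.6) × 12.4 / 1600 = 3626 m³.
HRT = V/Q = 3626 m³ / 3020 m³·d⁻¹ = 1.201 d × 24 = 28.82 h.

τ ≈ 28.8 h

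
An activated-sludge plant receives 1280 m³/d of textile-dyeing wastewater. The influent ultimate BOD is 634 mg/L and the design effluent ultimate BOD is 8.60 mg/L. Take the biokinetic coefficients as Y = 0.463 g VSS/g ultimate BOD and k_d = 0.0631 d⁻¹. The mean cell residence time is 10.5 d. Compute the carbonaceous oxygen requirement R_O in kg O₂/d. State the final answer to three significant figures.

R_O ≈ 484 kg O₂/d

Y_obs = Y / (1 + k_d θ_c) = 0.463 / (1 + 0.0631 × 10.5) = 0.463 / 1.663 = 0.2785.
Q·(S₀ − S) = 1280 × (634 − 8.60) × 10⁻³ = 800.5 kg/d removed.
Biomass synthesised: P_X = Y_obs × 800.5 = 222.9 kg VSS/d.
Carbonaceous O₂ demand = substrate oxidised − cell-mass equivalent = 800.5 − 1.42 × 222.9 = 483.9 kg O₂/d.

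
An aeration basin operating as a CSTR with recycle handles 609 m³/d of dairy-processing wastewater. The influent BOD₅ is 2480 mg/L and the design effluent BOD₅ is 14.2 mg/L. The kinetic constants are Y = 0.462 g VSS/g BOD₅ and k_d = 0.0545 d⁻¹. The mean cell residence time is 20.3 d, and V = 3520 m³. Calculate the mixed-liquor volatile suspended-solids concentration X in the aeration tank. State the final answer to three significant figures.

X ≈ 1900 mg/L

X = Y·Q·ΔS·θ_c / [V·(1 + k_d θ_c)] = 0.462 × 609 × (2480 − 14.2) × 20.3 / [3520 × (1 + 0.0545 × 20.3)] = 1900 mg/L.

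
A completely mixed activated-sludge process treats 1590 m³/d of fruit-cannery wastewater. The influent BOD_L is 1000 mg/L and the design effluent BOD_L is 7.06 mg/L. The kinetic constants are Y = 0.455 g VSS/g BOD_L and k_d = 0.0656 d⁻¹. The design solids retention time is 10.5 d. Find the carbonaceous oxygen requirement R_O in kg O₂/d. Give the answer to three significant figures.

Observed yield with endogenous decay: Y_obs = Y / (1 + k_d·θ_c) = 0.455 / (1 + 0.0656 × 10.5) = 0.455 / 1.689 = 0.2694 g VSS/g BOD_L.
ΔS = 1000 − 7.06 = 992.9 mg/L, so the substrate removal rate is 1590 × 992.9/1000 = 1579 kg BOD_L/d.
Biomass synthesised: P_X = Y_obs × 1579 = 425.4 kg VSS/d.
Carbonaceous O₂ demand = substrate oxidised − cell-mass equivalent = 1579 − 1.42 × 425.4 = 974.8 kg O₂/d.

R_O ≈ 975 kg O₂/d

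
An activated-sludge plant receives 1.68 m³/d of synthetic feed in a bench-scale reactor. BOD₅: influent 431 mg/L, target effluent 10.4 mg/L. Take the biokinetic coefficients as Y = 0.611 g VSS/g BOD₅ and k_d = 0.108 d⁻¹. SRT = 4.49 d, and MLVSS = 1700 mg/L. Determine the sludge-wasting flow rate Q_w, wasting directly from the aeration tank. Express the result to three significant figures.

Steady-state biomass mass balance: V·X·(1 + k_d·θ_c) = Y·Q·(S₀ − S)·θ_c, so V = 0.611 × 1.68 × (431 − 10.4) × 4.49 / [1700 × (1 + 0.108 × 4.49)] = 1.94×10^3 / 2524 = 0.7679 m³.
Wasting from the aeration tank: Q_w = V / θ_c = 0.7679 / 4.49 = 0.1710 m³/d.

Q_w ≈ 0.171 m³/d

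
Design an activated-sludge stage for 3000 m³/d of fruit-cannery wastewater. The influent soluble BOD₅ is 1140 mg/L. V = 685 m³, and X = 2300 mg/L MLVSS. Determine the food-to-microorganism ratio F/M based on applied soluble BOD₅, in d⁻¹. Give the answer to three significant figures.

F/M ≈ 2.17 d⁻¹

Food-to-microorganism ratio F/M = Q S₀ / (V X) = 3000 × 1140 / (685.0 × 2300) = 2.171 d⁻¹.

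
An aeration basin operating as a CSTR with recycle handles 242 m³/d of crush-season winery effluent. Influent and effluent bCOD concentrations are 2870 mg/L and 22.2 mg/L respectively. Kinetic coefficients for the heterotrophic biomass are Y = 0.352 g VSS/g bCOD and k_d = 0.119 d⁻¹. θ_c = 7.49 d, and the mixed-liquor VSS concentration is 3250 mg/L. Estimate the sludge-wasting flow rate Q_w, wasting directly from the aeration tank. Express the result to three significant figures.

Steady-state biomass mass balance: V·X·(1 + k_d·θ_c) = Y·Q·(S₀ − S)·θ_c, so V = 0.352 × 242 × (2870 − 22.2) × 7.49 / [3250 × (1 + 0.119 × 7.49)] = 1.82×10^6 / 6147 = 295.6 m³.
With mixed-liquor wasting, θ_c = V/Q_w, so Q_w = V/θ_c = 295.6/7.49 = 39.47 m³/d.

Q_w ≈ 39.5 m³/d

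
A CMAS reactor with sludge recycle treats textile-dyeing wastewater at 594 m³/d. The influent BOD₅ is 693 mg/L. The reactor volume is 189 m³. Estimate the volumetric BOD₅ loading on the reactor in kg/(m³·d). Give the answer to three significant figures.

L_v ≈ 2.18 kg BOD₅/(m³·d)

Applied BOD₅ load per unit volume = Q·S₀/V = (594 × 693/1000)/189.0 = 2.178 kg BOD₅·m⁻³·d⁻¹.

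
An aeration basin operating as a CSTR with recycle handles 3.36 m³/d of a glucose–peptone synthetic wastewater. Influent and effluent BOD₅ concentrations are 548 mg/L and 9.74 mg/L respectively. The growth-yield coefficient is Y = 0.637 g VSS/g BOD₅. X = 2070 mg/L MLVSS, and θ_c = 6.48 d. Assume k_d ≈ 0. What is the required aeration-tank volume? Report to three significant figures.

With k_d = 0 the design equation reduces to V = Y Q (S₀−S) θ_c / X = 0.637 × 3.36 × (548 − 9.74) × 6.48 / 2070 = 3.606 m³.

V ≈ 3.61 m³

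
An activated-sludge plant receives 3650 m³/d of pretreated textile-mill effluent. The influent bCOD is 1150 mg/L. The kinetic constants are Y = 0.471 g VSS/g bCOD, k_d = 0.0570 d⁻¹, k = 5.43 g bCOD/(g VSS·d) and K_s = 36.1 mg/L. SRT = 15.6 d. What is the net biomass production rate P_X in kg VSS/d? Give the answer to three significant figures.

From the Monod/SRT balance for a CMAS, S = K_s·(1+k_d θ_c)/[θ_c·(Y k − k_d) − 1] = 36.1 × (1 + 0.0570 × 15.6) / [15.6 × (0.471 × 5.43 − 0.0570) − 1] = 68.20 / 38.01 = 1.794 mg/L.
Observed yield with endogenous decay: Y_obs = Y / (1 + k_d·θ_c) = 0.471 / (1 + 0.0570 × 15.6) = 0.471 / 1.889 = 0.2493 g VSS/g bCOD.
ΔS = 1150 − 1.79 = 1148 mg/L, so the substrate removal rate is 3650 × 1148/1000 = 4191 kg bCOD/d.
P_X = Y_obs · Q(S₀ − S) = 0.2493 × 4191 = 1045 kg VSS/d.

P_X ≈ 1040 kg VSS/d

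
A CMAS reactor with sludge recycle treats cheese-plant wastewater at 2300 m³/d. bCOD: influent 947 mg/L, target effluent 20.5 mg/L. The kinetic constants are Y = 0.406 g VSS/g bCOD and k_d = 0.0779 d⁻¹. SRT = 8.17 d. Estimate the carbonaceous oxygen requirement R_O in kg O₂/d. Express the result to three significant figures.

R_O ≈ 1380 kg O₂/d

Correct the yield for decay: Y_obs = Y/(1 + k_d θ_c) = 0.406 / (1 + 0.0779 × 8.17) = 0.406 / 1.636 = 0.2481.
Mass of bCOD removed per day: Q(S₀ − S) = 2300 × 926.5 g/m³ = 2131 kg/d.
P_X = Y_obs·Q·(S₀ − S) = 0.2481 × 2131 = 528.7 kg VSS/d.
R_O = Q·(S₀ − S) − 1.42·P_X = 2131 − 1.42 × 528.7 = 1380 kg O₂/d.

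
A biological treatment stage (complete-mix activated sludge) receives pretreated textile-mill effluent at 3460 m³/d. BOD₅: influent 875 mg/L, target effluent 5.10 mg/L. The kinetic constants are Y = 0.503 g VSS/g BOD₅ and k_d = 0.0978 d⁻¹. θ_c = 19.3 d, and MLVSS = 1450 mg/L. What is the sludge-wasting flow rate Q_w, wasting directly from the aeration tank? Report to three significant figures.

Rearranging the biomass balance for a CMAS with decay, V = Y·Q·ΔS·θ_c / [X·(1+k_d θ_c)] = 0.503 × 3460 × (875 − 5.10) × 19.3 / [1450 × (1 + 0.0978 × 19.3)] = 2.92×10^7 / 4187 = 6979 m³.
With mixed-liquor wasting, θ_c = V/Q_w, so Q_w = V/θ_c = 6979/19.3 = 361.6 m³/d.

Q_w ≈ 362 m³/d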